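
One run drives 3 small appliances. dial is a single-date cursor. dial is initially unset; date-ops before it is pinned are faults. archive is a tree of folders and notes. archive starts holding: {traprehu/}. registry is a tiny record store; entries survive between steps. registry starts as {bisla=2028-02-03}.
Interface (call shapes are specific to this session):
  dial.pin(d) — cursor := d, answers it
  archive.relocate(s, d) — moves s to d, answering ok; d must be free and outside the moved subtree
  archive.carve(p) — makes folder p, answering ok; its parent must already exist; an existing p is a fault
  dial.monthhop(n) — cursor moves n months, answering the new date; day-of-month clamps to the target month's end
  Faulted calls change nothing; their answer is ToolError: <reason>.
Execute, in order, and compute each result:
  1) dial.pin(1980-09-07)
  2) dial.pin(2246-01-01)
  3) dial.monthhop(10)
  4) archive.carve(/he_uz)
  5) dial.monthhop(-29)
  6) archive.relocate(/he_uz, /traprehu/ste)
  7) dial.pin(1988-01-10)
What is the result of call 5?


Answer: 2244-06-01

Derivation:
I run dial.pin passing d=1980-09-07, and observe 1980-09-07.
I try dial.pin passing d=2246-01-01: 2246-01-01.
Calling dial.monthhop passing n=10, and see 2246-11-01.
Invoking archive.carve passing p=/he_uz, which returns ok.
I try dial.monthhop passing n=-29, yielding 2244-06-01.
I use archive.relocate passing s=/he_uz, d=/traprehu/ste, and observe ok.
Calling dial.pin passing d=1988-01-10, → 1988-01-10.


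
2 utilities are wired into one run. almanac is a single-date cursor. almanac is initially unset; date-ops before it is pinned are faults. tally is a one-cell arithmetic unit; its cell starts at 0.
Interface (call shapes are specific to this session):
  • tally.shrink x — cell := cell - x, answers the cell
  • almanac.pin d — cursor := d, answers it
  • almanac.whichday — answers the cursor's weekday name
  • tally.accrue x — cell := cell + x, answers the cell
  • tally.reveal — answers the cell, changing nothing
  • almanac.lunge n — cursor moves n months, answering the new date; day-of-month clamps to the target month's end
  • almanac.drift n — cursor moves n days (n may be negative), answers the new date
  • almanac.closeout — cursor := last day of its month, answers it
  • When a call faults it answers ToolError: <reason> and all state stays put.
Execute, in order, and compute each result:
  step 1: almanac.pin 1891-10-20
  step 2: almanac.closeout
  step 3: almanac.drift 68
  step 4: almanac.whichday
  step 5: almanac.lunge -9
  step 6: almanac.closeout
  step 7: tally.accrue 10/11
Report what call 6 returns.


Step: almanac.pin[d→1891-10-20]
Result: 1891-10-20
Step: almanac.closeout[]
Result: 1891-10-31
Step: almanac.drift[n→68]
Result: 1892-01-07
Step: almanac.whichday[]
Result: Thursday
Step: almanac.lunge[n→-9]
Result: 1891-04-07
Step: almanac.closeout[]
Result: 1891-04-30
Step: tally.accrue[x→10/11]
Result: 10/11

Answer: 1891-04-30


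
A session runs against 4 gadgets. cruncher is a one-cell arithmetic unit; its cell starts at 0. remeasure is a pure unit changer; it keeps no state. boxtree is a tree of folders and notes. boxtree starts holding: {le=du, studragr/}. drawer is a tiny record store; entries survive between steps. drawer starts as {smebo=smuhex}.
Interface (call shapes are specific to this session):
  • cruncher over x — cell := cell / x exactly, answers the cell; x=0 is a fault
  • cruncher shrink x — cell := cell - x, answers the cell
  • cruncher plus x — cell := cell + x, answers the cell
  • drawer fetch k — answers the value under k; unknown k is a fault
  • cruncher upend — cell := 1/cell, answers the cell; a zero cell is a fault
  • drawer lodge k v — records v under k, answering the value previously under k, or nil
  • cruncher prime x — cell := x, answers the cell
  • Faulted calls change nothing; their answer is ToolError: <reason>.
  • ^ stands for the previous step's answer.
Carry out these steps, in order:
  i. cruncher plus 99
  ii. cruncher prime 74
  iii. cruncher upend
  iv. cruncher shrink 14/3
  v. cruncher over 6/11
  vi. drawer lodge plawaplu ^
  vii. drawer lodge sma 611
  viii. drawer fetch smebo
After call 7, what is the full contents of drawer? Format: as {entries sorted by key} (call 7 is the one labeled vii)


% 1. cruncher plus(x: 99) ~> 99
% 2. cruncher prime(x: 74) ~> 74
% 3. cruncher upend() ~> 1/74
% 4. cruncher shrink(x: 14/3) ~> -1033/222
% 5. cruncher over(x: 6/11) ~> -11363/1332
% 6. drawer lodge(k: plawaplu, v: ^) ~> nil
% 7. drawer lodge(k: sma, v: 611) ~> nil
% 8. drawer fetch(k: smebo) ~> smuhex

Answer: {plawaplu=-11363/1332, sma=611, smebo=smuhex}


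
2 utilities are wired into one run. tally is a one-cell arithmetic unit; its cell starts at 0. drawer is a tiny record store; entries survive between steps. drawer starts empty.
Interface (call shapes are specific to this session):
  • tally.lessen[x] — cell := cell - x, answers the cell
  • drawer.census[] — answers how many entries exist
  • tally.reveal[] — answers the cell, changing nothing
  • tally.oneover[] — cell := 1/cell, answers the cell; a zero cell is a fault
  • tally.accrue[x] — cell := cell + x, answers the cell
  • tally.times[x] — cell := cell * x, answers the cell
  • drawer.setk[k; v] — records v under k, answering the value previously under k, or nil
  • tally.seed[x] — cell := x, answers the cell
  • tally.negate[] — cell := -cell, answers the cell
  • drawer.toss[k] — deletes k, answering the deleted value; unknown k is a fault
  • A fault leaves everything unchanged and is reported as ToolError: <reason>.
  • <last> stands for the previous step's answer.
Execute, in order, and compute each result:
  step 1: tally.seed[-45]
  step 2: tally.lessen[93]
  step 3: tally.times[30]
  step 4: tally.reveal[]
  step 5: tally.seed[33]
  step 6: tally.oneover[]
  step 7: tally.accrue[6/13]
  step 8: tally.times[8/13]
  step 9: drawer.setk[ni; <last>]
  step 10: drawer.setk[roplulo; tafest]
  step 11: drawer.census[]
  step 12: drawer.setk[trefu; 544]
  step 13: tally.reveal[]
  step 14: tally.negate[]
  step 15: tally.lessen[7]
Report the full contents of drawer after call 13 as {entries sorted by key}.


> tally.seed x='-45'
= -45
> tally.lessen x='93'
= -138
> tally.times x='30'
= -4140
> tally.reveal
= -4140
> tally.seed x='33'
= 33
> tally.oneover
= 1/33
> tally.accrue x='6/13'
= 211/429
> tally.times x='8/13'
= 1688/5577
> drawer.setk k='ni' v='<last>'
= nil
> drawer.setk k='roplulo' v='tafest'
= nil
> drawer.census
= 2
> drawer.setk k='trefu' v='544'
= nil
> tally.reveal
= 1688/5577
> tally.negate
= -1688/5577
> tally.lessen x='7'
= -40727/5577

Answer: {ni=1688/5577, roplulo=tafest, trefu=544}


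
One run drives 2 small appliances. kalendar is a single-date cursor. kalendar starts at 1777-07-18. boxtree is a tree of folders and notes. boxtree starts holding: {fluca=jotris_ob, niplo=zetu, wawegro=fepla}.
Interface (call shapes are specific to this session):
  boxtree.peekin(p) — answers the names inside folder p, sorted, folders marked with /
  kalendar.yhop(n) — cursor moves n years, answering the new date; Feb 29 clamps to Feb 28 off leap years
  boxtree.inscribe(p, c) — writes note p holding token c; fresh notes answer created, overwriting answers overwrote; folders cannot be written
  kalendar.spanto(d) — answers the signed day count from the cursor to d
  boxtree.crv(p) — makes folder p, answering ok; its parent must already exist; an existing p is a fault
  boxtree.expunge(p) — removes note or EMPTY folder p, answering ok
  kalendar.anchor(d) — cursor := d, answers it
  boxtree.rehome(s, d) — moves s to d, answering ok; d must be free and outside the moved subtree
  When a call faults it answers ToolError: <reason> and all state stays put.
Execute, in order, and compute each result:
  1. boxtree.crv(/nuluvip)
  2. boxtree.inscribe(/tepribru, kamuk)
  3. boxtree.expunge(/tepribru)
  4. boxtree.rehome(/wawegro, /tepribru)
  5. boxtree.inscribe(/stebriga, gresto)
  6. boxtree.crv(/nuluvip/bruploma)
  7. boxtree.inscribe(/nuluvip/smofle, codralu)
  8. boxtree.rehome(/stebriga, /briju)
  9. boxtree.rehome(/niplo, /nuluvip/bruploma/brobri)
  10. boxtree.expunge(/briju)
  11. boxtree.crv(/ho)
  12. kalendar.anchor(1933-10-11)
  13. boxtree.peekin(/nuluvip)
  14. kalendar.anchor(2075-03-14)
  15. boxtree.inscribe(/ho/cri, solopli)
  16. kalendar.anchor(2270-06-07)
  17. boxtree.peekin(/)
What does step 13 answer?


Invoking boxtree.crv using p='/nuluvip', and observe ok.
I try boxtree.inscribe using p='/tepribru', c='kamuk': created.
Invoking boxtree.expunge using p='/tepribru', — result: ok.
I call boxtree.rehome using s='/wawegro', d='/tepribru', which returns ok.
Calling boxtree.inscribe using p='/stebriga', c='gresto': created.
I use boxtree.crv using p='/nuluvip/bruploma', giving ok.
I use boxtree.inscribe using p='/nuluvip/smofle', c='codralu', — result: created.
Using boxtree.rehome using s='/stebriga', d='/briju', → ok.
Invoking boxtree.rehome using s='/niplo', d='/nuluvip/bruploma/brobri', and get ok.
Invoking boxtree.expunge using p='/briju', and get ok.
Now I run boxtree.crv using p='/ho', → ok.
I use kalendar.anchor using d='1933-10-11', and get 1933-10-11.
Next I call boxtree.peekin using p='/nuluvip', and see [bruploma/, smofle].
I invoke kalendar.anchor using d='2075-03-14': 2075-03-14.
I call boxtree.inscribe using p='/ho/cri', c='solopli', and observe created.
I invoke kalendar.anchor using d='2270-06-07', and see 2270-06-07.
Calling boxtree.peekin using p='/', and see [fluca, ho/, nuluvip/, tepribru].

Answer: [bruploma/, smofle]


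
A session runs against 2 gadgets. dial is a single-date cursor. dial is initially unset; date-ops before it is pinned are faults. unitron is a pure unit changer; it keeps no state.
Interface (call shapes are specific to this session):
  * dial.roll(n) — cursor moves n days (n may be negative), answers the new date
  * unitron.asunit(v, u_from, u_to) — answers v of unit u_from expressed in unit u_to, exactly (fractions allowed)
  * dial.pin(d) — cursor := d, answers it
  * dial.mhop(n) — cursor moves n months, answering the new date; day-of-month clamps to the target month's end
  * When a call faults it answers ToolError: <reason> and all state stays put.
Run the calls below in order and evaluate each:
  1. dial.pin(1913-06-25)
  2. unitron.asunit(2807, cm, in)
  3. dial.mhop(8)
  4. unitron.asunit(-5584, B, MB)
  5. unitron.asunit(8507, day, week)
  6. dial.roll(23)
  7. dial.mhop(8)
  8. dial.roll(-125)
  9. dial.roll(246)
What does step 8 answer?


Answer: 1914-07-18

Derivation:
-> dial.pin(d: 1913-06-25)
<- 1913-06-25
-> unitron.asunit(v: 2807, u_from: cm, u_to: in)
<- 140350/127
-> dial.mhop(n: 8)
<- 1914-02-25
-> unitron.asunit(v: -5584, u_from: B, u_to: MB)
<- -349/62500
-> unitron.asunit(v: 8507, u_from: day, u_to: week)
<- 8507/7
-> dial.roll(n: 23)
<- 1914-03-20
-> dial.mhop(n: 8)
<- 1914-11-20
-> dial.roll(n: -125)
<- 1914-07-18
-> dial.roll(n: 246)
<- 1915-03-21


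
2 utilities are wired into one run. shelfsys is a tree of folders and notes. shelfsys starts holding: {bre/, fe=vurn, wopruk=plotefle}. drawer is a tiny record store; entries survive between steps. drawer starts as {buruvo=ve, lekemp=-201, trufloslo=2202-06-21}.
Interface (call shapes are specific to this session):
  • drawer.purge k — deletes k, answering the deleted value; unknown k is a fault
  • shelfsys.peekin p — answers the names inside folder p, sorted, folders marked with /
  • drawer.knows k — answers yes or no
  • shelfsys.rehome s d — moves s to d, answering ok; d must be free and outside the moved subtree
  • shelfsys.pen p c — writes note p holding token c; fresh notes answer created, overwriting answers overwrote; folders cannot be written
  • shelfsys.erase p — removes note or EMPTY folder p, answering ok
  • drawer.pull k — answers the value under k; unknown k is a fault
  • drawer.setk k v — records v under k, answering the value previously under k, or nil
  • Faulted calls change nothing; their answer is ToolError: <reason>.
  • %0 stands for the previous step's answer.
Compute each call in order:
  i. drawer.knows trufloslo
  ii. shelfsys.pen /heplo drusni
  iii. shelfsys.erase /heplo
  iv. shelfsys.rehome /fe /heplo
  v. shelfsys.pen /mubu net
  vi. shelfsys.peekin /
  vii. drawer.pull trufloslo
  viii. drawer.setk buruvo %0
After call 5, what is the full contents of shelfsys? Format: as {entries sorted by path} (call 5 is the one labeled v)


Answer: {bre/, heplo=vurn, mubu=net, wopruk=plotefle}

Derivation:
-> drawer.knows(k→trufloslo)
<- yes
-> shelfsys.pen(p→/heplo, c→drusni)
<- created
-> shelfsys.erase(p→/heplo)
<- ok
-> shelfsys.rehome(s→/fe, d→/heplo)
<- ok
-> shelfsys.pen(p→/mubu, c→net)
<- created
-> shelfsys.peekin(p→/)
<- [bre/, heplo, mubu, wopruk]
-> drawer.pull(k→trufloslo)
<- 2202-06-21
-> drawer.setk(k→buruvo, v→%0)
<- ve


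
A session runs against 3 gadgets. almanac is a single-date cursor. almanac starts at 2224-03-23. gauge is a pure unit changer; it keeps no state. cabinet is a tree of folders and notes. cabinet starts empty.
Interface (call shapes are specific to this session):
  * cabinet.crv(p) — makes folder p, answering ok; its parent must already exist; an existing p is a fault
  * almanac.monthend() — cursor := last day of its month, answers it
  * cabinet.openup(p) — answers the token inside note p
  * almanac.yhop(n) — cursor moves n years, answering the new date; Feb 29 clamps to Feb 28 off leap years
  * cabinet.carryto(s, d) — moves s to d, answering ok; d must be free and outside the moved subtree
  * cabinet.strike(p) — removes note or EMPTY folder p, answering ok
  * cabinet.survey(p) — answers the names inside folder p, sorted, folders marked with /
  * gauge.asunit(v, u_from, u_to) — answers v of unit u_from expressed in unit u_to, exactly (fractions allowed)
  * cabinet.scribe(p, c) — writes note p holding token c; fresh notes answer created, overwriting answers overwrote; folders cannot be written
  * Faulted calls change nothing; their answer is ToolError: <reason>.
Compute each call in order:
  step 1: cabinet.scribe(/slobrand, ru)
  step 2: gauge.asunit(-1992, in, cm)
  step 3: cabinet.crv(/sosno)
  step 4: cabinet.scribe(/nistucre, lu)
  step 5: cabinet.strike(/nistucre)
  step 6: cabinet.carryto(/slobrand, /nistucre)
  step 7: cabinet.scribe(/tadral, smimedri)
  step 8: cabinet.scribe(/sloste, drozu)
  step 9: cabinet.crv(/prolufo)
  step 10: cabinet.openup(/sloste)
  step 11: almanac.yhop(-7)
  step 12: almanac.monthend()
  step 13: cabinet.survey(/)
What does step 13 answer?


Answer: [nistucre, prolufo/, sloste, sosno/, tadral]

Derivation:
·→ scribe(p=/slobrand, c=ru)
·← created
·→ asunit(v=-1992, u_from=in, u_to=cm)
·← -126492/25
·→ crv(p=/sosno)
·← ok
·→ scribe(p=/nistucre, c=lu)
·← created
·→ strike(p=/nistucre)
·← ok
·→ carryto(s=/slobrand, d=/nistucre)
·← ok
·→ scribe(p=/tadral, c=smimedri)
·← created
·→ scribe(p=/sloste, c=drozu)
·← created
·→ crv(p=/prolufo)
·← ok
·→ openup(p=/sloste)
·← drozu
·→ yhop(n=-7)
·← 2217-03-23
·→ monthend()
·← 2217-03-31
·→ survey(p=/)
·← [nistucre, prolufo/, sloste, sosno/, tadral]


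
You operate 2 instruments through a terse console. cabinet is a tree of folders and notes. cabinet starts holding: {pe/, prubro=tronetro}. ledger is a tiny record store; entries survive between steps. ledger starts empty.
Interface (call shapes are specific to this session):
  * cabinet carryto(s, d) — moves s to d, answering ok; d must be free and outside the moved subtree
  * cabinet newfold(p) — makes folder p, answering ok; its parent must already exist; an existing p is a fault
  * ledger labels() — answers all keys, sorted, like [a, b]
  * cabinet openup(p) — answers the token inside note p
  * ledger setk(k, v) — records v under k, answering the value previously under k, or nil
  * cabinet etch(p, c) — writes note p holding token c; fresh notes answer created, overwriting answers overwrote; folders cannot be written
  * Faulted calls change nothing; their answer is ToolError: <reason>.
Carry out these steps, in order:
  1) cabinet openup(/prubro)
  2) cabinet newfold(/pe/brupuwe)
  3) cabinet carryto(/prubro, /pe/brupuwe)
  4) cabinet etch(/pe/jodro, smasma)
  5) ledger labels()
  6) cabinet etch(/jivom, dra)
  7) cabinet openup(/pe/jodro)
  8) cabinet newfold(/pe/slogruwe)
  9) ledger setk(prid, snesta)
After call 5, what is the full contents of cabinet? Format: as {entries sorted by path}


Answer: {pe/, pe/brupuwe/, pe/jodro=smasma, prubro=tronetro}

Derivation:
>> cabinet openup(p: /prubro)
<< tronetro
>> cabinet newfold(p: /pe/brupuwe)
<< ok
>> cabinet carryto(s: /prubro, d: /pe/brupuwe)
<< ToolError: exists
>> cabinet etch(p: /pe/jodro, c: smasma)
<< created
>> ledger labels()
<< []
>> cabinet etch(p: /jivom, c: dra)
<< created
>> cabinet openup(p: /pe/jodro)
<< smasma
>> cabinet newfold(p: /pe/slogruwe)
<< ok
>> ledger setk(k: prid, v: snesta)
<< nil


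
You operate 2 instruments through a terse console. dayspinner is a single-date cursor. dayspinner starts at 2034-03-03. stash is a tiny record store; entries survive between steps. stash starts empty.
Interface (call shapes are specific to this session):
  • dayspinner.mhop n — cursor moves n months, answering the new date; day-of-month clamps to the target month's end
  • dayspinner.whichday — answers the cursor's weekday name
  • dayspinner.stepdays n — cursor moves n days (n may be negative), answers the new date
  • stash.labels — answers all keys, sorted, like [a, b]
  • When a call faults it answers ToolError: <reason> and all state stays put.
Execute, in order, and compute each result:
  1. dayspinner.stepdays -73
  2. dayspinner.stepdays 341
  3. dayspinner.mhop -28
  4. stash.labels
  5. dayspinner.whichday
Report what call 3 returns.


Answer: 2032-07-26

Derivation:
Act: dayspinner.stepdays[n='-73']
Obs: 2033-12-20
Act: dayspinner.stepdays[n='341']
Obs: 2034-11-26
Act: dayspinner.mhop[n='-28']
Obs: 2032-07-26
Act: stash.labels[]
Obs: []
Act: dayspinner.whichday[]
Obs: Monday


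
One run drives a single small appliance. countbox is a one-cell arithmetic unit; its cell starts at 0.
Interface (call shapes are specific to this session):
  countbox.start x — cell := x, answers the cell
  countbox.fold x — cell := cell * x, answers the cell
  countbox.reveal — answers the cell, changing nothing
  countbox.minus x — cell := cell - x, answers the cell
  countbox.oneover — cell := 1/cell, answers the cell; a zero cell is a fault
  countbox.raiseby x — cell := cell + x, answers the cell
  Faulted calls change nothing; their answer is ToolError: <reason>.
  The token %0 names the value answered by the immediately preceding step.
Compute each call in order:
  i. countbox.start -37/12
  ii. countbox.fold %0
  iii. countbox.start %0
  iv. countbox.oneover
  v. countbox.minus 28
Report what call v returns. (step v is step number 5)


>>> start x→-37/12
[out] -37/12
>>> fold x→%0
[out] 1369/144
>>> start x→%0
[out] 1369/144
>>> oneover
[out] 144/1369
>>> minus x→28
[out] -38188/1369

Answer: -38188/1369


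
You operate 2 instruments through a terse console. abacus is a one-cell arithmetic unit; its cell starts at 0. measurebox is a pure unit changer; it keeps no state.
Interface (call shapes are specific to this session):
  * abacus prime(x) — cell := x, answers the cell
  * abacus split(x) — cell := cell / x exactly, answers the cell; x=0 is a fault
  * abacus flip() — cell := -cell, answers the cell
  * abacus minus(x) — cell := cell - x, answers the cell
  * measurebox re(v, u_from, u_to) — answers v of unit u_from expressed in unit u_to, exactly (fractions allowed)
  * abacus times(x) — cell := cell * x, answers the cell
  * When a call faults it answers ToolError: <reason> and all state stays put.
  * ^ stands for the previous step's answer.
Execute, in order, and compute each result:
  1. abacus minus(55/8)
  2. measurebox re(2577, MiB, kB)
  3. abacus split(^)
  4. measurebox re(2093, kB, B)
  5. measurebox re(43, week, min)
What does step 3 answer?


I use abacus minus with x→55/8, — result: -55/8.
Invoking measurebox re with v→2577, u_from→MiB, u_to→kB, giving 337772544/125.
Calling abacus split with x→^, and observe -6875/2702180352.
I invoke measurebox re with v→2093, u_from→kB, u_to→B, and see 2093000.
I try measurebox re with v→43, u_from→week, u_to→min: 433440.

Answer: -6875/2702180352


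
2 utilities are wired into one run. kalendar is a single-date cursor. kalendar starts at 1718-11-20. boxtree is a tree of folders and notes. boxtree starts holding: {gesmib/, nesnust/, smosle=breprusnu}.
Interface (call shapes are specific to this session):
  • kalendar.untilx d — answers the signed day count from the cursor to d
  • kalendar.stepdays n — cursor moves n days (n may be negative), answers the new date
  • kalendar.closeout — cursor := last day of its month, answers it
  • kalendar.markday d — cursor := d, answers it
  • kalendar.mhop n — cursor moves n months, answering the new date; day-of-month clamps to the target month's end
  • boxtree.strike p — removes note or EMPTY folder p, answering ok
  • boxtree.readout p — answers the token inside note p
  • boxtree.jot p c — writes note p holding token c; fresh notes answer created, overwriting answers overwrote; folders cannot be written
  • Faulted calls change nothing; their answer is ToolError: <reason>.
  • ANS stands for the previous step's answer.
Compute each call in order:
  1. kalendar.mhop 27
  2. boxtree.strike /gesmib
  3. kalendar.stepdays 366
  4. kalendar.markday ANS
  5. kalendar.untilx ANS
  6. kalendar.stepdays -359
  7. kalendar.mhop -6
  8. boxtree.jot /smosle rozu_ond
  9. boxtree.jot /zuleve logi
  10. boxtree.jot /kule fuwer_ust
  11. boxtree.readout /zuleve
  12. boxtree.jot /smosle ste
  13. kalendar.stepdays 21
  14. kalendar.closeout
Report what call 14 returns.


> kalendar.mhop n: 27
:: 1721-02-20
> boxtree.strike p: /gesmib
:: ok
> kalendar.stepdays n: 366
:: 1722-02-21
> kalendar.markday d: ANS
:: 1722-02-21
> kalendar.untilx d: ANS
:: 0
> kalendar.stepdays n: -359
:: 1721-02-27
> kalendar.mhop n: -6
:: 1720-08-27
> boxtree.jot p: /smosle c: rozu_ond
:: overwrote
> boxtree.jot p: /zuleve c: logi
:: created
> boxtree.jot p: /kule c: fuwer_ust
:: created
> boxtree.readout p: /zuleve
:: logi
> boxtree.jot p: /smosle c: ste
:: overwrote
> kalendar.stepdays n: 21
:: 1720-09-17
> kalendar.closeout
:: 1720-09-30

Answer: 1720-09-30


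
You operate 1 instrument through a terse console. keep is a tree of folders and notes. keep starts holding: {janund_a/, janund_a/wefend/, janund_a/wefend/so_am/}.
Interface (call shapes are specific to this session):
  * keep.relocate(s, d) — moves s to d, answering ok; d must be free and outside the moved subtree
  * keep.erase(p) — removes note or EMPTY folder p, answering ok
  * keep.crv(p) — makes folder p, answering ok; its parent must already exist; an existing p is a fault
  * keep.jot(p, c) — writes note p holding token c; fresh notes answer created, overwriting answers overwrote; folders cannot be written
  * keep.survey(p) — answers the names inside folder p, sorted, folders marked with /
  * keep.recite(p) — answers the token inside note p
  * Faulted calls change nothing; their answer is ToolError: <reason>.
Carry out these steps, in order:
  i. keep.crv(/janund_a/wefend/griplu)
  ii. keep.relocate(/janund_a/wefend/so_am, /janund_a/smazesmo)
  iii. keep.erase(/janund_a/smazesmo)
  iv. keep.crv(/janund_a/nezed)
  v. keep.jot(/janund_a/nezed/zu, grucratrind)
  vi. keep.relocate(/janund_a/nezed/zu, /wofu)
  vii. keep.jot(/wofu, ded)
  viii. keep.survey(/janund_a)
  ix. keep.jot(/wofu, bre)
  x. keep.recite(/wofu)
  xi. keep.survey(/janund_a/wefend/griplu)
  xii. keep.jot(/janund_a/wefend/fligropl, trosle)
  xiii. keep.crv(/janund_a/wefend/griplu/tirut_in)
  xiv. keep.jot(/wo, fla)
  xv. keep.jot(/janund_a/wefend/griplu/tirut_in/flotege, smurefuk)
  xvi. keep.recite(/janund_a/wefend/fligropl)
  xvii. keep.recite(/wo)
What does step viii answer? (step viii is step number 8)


Answer: [nezed/, wefend/]

Derivation:
I call keep.crv with p: /janund_a/wefend/griplu: ok.
Now I run keep.relocate with s: /janund_a/wefend/so_am, d: /janund_a/smazesmo, → ok.
Using keep.erase with p: /janund_a/smazesmo, and see ok.
Now I run keep.crv with p: /janund_a/nezed, yielding ok.
I use keep.jot with p: /janund_a/nezed/zu, c: grucratrind, → created.
Invoking keep.relocate with s: /janund_a/nezed/zu, d: /wofu, → ok.
I use keep.jot with p: /wofu, c: ded, yielding overwrote.
I try keep.survey with p: /janund_a, and get [nezed/, wefend/].
Invoking keep.jot with p: /wofu, c: bre, and get overwrote.
Next I call keep.recite with p: /wofu, and get bre.
Invoking keep.survey with p: /janund_a/wefend/griplu, — result: [].
I call keep.jot with p: /janund_a/wefend/fligropl, c: trosle, giving created.
Using keep.crv with p: /janund_a/wefend/griplu/tirut_in, yielding ok.
Invoking keep.jot with p: /wo, c: fla, and get created.
Then keep.jot with p: /janund_a/wefend/griplu/tirut_in/flotege, c: smurefuk, and observe created.
I use keep.recite with p: /janund_a/wefend/fligropl, and see trosle.
Using keep.recite with p: /wo, and observe fla.


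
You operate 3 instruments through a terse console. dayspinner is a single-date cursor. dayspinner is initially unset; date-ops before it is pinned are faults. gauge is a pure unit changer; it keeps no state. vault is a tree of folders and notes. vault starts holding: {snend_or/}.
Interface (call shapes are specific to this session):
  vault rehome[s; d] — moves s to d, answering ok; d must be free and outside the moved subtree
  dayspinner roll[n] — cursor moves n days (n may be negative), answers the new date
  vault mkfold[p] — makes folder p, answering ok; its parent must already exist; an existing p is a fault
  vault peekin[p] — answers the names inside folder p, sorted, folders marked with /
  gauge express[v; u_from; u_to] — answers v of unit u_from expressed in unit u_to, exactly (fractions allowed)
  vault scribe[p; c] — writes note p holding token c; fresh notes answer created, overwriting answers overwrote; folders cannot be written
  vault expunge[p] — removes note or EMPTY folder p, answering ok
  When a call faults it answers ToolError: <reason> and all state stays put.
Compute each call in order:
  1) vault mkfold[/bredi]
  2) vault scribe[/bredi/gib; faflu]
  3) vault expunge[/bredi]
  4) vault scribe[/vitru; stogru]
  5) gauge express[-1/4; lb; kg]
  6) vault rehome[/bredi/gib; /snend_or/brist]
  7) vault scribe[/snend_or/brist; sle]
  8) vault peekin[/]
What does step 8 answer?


→ vault mkfold(p: /bredi)
← ok
→ vault scribe(p: /bredi/gib, c: faflu)
← created
→ vault expunge(p: /bredi)
← ToolError: not empty
→ vault scribe(p: /vitru, c: stogru)
← created
→ gauge express(v: -1/4, u_from: lb, u_to: kg)
← -45359237/400000000
→ vault rehome(s: /bredi/gib, d: /snend_or/brist)
← ok
→ vault scribe(p: /snend_or/brist, c: sle)
← overwrote
→ vault peekin(p: /)
← [bredi/, snend_or/, vitru]

Answer: [bredi/, snend_or/, vitru]


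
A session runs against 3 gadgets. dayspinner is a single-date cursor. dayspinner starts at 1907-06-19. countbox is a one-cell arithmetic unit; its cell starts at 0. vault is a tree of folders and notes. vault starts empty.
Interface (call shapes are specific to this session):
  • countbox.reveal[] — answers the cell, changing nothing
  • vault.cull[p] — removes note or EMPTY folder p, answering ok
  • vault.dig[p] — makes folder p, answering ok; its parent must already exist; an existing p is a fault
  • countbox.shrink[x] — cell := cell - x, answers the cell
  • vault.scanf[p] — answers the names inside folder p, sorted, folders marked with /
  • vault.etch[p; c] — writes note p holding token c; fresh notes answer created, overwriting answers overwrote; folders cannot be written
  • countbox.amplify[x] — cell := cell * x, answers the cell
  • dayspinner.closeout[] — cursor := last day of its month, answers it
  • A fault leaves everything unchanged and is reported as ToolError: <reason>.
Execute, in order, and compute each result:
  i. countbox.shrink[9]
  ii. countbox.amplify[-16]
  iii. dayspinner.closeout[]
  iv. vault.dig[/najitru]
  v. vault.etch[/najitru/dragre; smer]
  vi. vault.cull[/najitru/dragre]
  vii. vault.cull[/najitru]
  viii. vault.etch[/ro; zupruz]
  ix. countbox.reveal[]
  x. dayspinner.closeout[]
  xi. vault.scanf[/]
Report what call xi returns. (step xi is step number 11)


Answer: [ro]

Derivation:
% countbox.shrink x: 9
[out] -9
% countbox.amplify x: -16
[out] 144
% dayspinner.closeout
[out] 1907-06-30
% vault.dig p: /najitru
[out] ok
% vault.etch p: /najitru/dragre c: smer
[out] created
% vault.cull p: /najitru/dragre
[out] ok
% vault.cull p: /najitru
[out] ok
% vault.etch p: /ro c: zupruz
[out] created
% countbox.reveal
[out] 144
% dayspinner.closeout
[out] 1907-06-30
% vault.scanf p: /
[out] [ro]


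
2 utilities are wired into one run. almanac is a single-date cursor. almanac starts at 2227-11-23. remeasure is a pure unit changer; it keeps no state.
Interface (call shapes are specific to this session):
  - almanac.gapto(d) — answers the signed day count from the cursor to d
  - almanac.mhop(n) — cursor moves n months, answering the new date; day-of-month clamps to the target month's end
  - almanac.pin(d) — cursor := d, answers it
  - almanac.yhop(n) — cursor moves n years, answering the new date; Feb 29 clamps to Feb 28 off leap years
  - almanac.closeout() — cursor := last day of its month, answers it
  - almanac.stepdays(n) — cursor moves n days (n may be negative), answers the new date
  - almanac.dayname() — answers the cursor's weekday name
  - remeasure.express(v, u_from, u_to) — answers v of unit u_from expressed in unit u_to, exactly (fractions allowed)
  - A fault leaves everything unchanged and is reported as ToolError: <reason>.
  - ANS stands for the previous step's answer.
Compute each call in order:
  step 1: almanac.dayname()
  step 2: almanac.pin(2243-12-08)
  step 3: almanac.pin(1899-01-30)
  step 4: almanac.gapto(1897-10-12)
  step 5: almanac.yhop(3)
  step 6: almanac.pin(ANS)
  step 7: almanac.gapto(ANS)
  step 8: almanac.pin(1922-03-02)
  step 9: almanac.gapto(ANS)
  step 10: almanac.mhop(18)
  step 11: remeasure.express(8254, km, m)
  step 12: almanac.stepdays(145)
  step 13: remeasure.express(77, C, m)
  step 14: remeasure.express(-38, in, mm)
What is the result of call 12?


Answer: 1924-01-25

Derivation:
! almanac.dayname() : Friday
! almanac.pin(d→2243-12-08) : 2243-12-08
! almanac.pin(d→1899-01-30) : 1899-01-30
! almanac.gapto(d→1897-10-12) : -475
! almanac.yhop(n→3) : 1902-01-30
! almanac.pin(d→ANS) : 1902-01-30
! almanac.gapto(d→ANS) : 0
! almanac.pin(d→1922-03-02) : 1922-03-02
! almanac.gapto(d→ANS) : 0
! almanac.mhop(n→18) : 1923-09-02
! remeasure.express(v→8254, u_from→km, u_to→m) : 8254000
! almanac.stepdays(n→145) : 1924-01-25
! remeasure.express(v→77, u_from→C, u_to→m) : ToolError: incompatible units
! remeasure.express(v→-38, u_from→in, u_to→mm) : -4826/5


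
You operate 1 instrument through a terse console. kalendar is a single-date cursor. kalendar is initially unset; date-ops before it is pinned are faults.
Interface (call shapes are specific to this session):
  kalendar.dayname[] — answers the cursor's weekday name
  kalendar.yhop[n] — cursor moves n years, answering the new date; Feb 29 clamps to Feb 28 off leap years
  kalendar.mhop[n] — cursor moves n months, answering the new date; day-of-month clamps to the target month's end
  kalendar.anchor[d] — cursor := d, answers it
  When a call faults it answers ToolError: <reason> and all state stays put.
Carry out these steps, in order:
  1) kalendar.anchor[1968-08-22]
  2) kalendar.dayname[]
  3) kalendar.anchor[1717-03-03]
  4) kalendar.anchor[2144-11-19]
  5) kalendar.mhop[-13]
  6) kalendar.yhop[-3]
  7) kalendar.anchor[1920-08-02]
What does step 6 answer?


% kalendar.anchor d: 1968-08-22
  1968-08-22
% kalendar.dayname
  Thursday
% kalendar.anchor d: 1717-03-03
  1717-03-03
% kalendar.anchor d: 2144-11-19
  2144-11-19
% kalendar.mhop n: -13
  2143-10-19
% kalendar.yhop n: -3
  2140-10-19
% kalendar.anchor d: 1920-08-02
  1920-08-02

Answer: 2140-10-19


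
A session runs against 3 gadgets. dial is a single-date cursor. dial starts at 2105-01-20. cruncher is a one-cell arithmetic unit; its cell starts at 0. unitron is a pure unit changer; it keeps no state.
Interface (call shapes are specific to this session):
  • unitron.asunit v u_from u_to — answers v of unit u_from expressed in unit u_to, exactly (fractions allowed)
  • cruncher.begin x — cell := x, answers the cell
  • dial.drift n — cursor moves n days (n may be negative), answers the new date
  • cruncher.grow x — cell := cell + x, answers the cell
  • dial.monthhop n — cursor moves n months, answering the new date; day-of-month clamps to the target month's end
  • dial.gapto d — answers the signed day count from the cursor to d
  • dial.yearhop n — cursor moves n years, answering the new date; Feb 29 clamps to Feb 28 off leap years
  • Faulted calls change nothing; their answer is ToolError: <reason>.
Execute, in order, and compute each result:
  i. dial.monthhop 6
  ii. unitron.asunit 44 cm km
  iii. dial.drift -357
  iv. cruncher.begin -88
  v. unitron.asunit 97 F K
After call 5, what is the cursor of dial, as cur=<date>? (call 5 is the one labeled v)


Answer: cur=2104-07-28

Derivation:
// dial.monthhop(n: 6) => 2105-07-20
// unitron.asunit(v: 44, u_from: cm, u_to: km) => 11/25000
// dial.drift(n: -357) => 2104-07-28
// cruncher.begin(x: -88) => -88
// unitron.asunit(v: 97, u_from: F, u_to: K) => 55667/180


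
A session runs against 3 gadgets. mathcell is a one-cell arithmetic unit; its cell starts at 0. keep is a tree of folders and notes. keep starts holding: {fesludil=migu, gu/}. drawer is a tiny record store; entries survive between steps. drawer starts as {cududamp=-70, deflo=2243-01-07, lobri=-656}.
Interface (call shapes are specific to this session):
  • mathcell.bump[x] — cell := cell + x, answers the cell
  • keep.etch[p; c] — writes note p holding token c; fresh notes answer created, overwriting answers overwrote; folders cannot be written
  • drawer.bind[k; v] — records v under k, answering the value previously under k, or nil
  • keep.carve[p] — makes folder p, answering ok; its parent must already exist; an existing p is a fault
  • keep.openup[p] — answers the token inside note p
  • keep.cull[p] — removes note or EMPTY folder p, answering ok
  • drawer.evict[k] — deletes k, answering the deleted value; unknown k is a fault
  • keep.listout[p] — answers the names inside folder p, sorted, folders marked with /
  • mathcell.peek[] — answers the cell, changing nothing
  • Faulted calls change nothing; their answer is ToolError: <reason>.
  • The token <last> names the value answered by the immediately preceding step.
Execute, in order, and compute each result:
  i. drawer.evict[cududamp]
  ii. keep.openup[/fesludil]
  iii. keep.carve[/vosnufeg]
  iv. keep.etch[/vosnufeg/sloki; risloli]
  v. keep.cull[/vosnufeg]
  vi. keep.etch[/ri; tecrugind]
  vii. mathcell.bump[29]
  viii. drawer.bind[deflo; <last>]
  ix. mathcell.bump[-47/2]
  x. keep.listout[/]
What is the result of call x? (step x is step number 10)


Calling drawer.evict using k→cududamp: -70.
I call keep.openup using p→/fesludil, which returns migu.
Using keep.carve using p→/vosnufeg, giving ok.
Next I call keep.etch using p→/vosnufeg/sloki, c→risloli, and get created.
Then keep.cull using p→/vosnufeg, and get ToolError: not empty.
Using keep.etch using p→/ri, c→tecrugind, yielding created.
Using mathcell.bump using x→29, yielding 29.
I invoke drawer.bind using k→deflo, v→<last>, → 2243-01-07.
I run mathcell.bump using x→-47/2, → 11/2.
Calling keep.listout using p→/, and observe [fesludil, gu/, ri, vosnufeg/].

Answer: [fesludil, gu/, ri, vosnufeg/]


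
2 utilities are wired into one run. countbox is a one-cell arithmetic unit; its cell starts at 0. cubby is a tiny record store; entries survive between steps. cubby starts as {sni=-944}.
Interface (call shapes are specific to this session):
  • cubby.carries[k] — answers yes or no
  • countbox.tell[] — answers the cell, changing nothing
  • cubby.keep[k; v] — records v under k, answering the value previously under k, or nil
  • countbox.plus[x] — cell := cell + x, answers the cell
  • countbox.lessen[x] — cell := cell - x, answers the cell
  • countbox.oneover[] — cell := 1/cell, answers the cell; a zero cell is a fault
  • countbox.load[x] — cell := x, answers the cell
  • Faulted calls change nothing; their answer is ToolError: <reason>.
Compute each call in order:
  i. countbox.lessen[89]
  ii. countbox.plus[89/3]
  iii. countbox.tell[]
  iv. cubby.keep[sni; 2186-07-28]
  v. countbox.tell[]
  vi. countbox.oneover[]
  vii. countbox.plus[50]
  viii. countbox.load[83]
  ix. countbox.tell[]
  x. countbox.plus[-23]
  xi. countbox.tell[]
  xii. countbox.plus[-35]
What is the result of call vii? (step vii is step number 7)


Answer: 8897/178

Derivation:
·→ countbox.lessen(x→89)
·← -89
·→ countbox.plus(x→89/3)
·← -178/3
·→ countbox.tell()
·← -178/3
·→ cubby.keep(k→sni, v→2186-07-28)
·← -944
·→ countbox.tell()
·← -178/3
·→ countbox.oneover()
·← -3/178
·→ countbox.plus(x→50)
·← 8897/178
·→ countbox.load(x→83)
·← 83
·→ countbox.tell()
·← 83
·→ countbox.plus(x→-23)
·← 60
·→ countbox.tell()
·← 60
·→ countbox.plus(x→-35)
·← 25


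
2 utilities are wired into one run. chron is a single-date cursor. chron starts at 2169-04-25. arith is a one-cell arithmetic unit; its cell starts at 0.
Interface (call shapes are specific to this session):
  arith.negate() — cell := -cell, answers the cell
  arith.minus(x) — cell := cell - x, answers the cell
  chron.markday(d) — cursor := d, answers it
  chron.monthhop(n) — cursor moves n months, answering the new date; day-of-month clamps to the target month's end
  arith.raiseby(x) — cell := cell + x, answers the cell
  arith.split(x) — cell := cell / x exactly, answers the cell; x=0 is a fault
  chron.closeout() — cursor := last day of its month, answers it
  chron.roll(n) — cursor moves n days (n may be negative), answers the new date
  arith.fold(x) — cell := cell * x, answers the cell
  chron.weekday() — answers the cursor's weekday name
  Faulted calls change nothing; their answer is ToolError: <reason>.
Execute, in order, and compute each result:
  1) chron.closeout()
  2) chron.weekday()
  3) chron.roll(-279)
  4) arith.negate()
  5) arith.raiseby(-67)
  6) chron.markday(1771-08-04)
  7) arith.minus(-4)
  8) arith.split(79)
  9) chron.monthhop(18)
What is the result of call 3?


! chron.closeout() : 2169-04-30
! chron.weekday() : Sunday
! chron.roll(n=-279) : 2168-07-25
! arith.negate() : 0
! arith.raiseby(x=-67) : -67
! chron.markday(d=1771-08-04) : 1771-08-04
! arith.minus(x=-4) : -63
! arith.split(x=79) : -63/79
! chron.monthhop(n=18) : 1773-02-04

Answer: 2168-07-25


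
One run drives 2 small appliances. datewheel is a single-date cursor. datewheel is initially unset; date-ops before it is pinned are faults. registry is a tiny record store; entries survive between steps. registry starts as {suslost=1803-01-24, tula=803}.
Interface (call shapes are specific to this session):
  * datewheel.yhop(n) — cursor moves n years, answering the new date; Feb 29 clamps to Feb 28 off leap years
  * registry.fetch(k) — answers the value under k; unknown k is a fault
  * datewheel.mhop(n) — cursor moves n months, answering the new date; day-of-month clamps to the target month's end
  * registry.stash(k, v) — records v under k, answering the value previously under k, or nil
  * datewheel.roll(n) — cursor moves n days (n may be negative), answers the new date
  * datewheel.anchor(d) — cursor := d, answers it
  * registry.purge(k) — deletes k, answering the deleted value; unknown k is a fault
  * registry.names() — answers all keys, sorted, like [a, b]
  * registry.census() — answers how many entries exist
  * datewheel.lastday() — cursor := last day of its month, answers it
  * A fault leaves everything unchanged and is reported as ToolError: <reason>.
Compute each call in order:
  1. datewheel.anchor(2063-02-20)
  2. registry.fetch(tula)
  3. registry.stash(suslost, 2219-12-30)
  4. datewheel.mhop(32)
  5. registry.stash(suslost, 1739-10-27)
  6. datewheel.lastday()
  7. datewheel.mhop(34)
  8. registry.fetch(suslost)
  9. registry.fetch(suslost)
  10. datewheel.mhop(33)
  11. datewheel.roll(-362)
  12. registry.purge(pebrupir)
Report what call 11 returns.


Answer: 2070-06-03

Derivation:
>> datewheel.anchor(2063-02-20)
<< 2063-02-20
>> registry.fetch(tula)
<< 803
>> registry.stash(suslost, 2219-12-30)
<< 1803-01-24
>> datewheel.mhop(32)
<< 2065-10-20
>> registry.stash(suslost, 1739-10-27)
<< 2219-12-30
>> datewheel.lastday()
<< 2065-10-31
>> datewheel.mhop(34)
<< 2068-08-31
>> registry.fetch(suslost)
<< 1739-10-27
>> registry.fetch(suslost)
<< 1739-10-27
>> datewheel.mhop(33)
<< 2071-05-31
>> datewheel.roll(-362)
<< 2070-06-03
>> registry.purge(pebrupir)
<< ToolError: no such key pebrupir
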